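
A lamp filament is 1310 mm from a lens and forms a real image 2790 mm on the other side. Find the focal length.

f = 891 mm (converging)

Real image ⇒ d_i = +2790 mm.
1/f = 1/d_o + 1/d_i = 1/(1310) + 1/(2790) = 0.001122, so f = 891 mm.
Since f is positive, the lens is converging.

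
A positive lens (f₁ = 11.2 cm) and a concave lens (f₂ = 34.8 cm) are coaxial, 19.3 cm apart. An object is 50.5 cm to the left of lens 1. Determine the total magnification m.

m = -0.250

Lens 1: 1/d_i1 = 1/(11.2) − 1/(50.5) = 0.06948, so d_i1 = 14.39 cm; m₁ = −d_i1/d_o1 = -0.2850.
d_o2 = 19.3 − (14.39) = 4.910 cm.
f₂ = −34.8 cm (diverging).
Lens 2: 1/d_i2 = 1/(-34.8) − 1/(4.910) = -0.2324, so d_i2 = -4.303 cm; m₂ = −d_i2/d_o2 = +0.8764.
m = m₁·m₂ = (-0.2850)(+0.8764) = -0.250.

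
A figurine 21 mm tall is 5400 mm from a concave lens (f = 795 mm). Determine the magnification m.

m = +0.128

For a concave lens, f = -795 mm.
1/d_i = 1/f − 1/d_o = 1/(-795.0) − 1/(5400) = -0.001443, so d_i = -693.0 mm.
m = −d_i/d_o = −(-693.0)/(5400) = +0.128.
The image is virtual, upright and reduced, on the same side as the object.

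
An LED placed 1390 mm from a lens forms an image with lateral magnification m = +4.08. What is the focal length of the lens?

f = 1840 mm (converging)

m = −d_i/d_o ⇒ d_i = −m·d_o = −(+4.08)·(1390) = -5671 mm.
1/f = 1/d_o + 1/d_i = 1/(1390) + 1/(-5671) = 0.0005431, so f = 1840 mm.
Since f is positive, the lens is converging.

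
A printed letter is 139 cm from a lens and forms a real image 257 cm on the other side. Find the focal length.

Real image ⇒ d_i = +257 cm.
1/f = 1/d_o + 1/d_i = 1/(139) + 1/(257) = 0.01109, so f = 90.2 cm.
Since f is positive, the lens is converging.

f = 90.2 cm (converging)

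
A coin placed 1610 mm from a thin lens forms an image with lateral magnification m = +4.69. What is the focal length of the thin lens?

m = −d_i/d_o ⇒ d_i = −m·d_o = −(+4.69)·(1610) = -7551 mm.
1/f = 1/d_o + 1/d_i = 1/(1610) + 1/(-7551) = 0.0004887, so f = 2050 mm.
Since f is positive, the thin lens is converging.

f = 2050 mm (converging)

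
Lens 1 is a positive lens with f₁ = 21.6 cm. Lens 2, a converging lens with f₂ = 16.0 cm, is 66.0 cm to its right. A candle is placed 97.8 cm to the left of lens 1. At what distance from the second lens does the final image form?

Lens 1: 1/d_i1 = 1/f₁ − 1/d_o1 = 1/(21.6) − 1/(97.8) = 0.03607, so d_i1 = 27.72 cm.
The intermediate image is 27.72 cm to the right of lens 1, which is 66.0 − (27.72) = 38.28 cm to the left of lens 2, so d_o2 = +38.28 cm.
Lens 2: 1/d_i2 = 1/f₂ − 1/d_o2 = 1/(16.0) − 1/(38.28) = 0.03638, so d_i2 = 27.5 cm.
The final image is real, 27.5 cm to the right of lens 2 (overall magnification ≈ 0.20).

27.5 cm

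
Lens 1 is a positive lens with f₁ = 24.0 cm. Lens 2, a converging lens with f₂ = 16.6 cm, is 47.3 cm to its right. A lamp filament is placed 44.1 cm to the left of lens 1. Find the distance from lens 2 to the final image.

4.05 cm

Lens 1: 1/d_i1 = 1/f₁ − 1/d_o1 = 1/(24.0) − 1/(44.1) = 0.01899, so d_i1 = 52.66 cm.
The intermediate image is 52.66 cm to the right of lens 1, which lies 5.360 cm to the right of lens 2 — a virtual object — so d_o2 = −5.360 cm.
Lens 2: 1/d_i2 = 1/f₂ − 1/d_o2 = 1/(16.6) − 1/(-5.360) = 0.2468, so d_i2 = 4.05 cm.
The final image is real, 4.05 cm to the right of lens 2 (overall magnification ≈ -0.90).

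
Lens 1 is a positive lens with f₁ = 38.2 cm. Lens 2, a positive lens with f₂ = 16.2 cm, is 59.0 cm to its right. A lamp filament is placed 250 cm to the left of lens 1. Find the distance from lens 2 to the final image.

98.4 cm

Lens 1: 1/d_i1 = 1/f₁ − 1/d_o1 = 1/(38.2) − 1/(250) = 0.02218, so d_i1 = 45.09 cm.
The intermediate image is 45.09 cm to the right of lens 1, which is 59.0 − (45.09) = 13.91 cm to the left of lens 2, so d_o2 = +13.91 cm.
Lens 2: 1/d_i2 = 1/f₂ − 1/d_o2 = 1/(16.2) − 1/(13.91) = -0.01016, so d_i2 = -98.4 cm.
The final image is virtual, 98.4 cm to the left of lens 2 (overall magnification ≈ -1.3).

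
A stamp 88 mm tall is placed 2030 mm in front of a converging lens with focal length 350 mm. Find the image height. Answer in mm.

18.3 mm

1/d_i = 1/f − 1/d_o = 1/(350.0) − 1/(2030) = 0.002365, so d_i = 422.9 mm.
m = −d_i/d_o = -0.2083.
|h_i| = |m|·h_o = 0.2083 × 88 = 18.3 mm. The image is real, inverted and reduced, on the far side of the lens.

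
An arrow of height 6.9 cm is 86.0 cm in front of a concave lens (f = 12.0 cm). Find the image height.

For a concave lens, f = -12.0 cm.
1/d_i = 1/f − 1/d_o = 1/(-12.00) − 1/(86.0) = -0.09496, so d_i = -10.53 cm.
m = −d_i/d_o = +0.1224.
|h_i| = |m|·h_o = 0.1224 × 6.9 = 0.845 cm. The image is virtual, upright and reduced, on the same side as the object.

0.845 cm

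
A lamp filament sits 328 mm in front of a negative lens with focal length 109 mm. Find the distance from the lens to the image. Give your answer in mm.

81.8 mm

For a negative lens, f = -109 mm.
Thin-lens equation: 1/d_i = 1/f − 1/d_o = 1/(-109.0) − 1/(328) = -0.009174 − 0.003049 = -0.01222, so d_i = -81.8 mm.
The image is virtual, upright and reduced, on the same side as the object.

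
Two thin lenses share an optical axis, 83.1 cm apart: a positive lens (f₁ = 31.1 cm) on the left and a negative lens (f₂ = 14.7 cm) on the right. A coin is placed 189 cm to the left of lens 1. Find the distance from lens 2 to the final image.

11.1 cm

Lens 1: 1/d_i1 = 1/f₁ − 1/d_o1 = 1/(31.1) − 1/(189) = 0.02686, so d_i1 = 37.23 cm.
The intermediate image is 37.23 cm to the right of lens 1, which is 83.1 − (37.23) = 45.87 cm to the left of lens 2, so d_o2 = +45.87 cm.
Lens 2 is diverging, so f₂ = −14.7 cm.
Lens 2: 1/d_i2 = 1/f₂ − 1/d_o2 = 1/(-14.7) − 1/(45.87) = -0.08983, so d_i2 = -11.1 cm.
The final image is virtual, 11.1 cm to the left of lens 2 (overall magnification ≈ -0.048).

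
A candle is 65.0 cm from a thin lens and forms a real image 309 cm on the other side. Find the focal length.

Real image ⇒ d_i = +309 cm.
1/f = 1/d_o + 1/d_i = 1/(65.0) + 1/(309) = 0.01862, so f = 53.7 cm.
Since f is positive, the thin lens is converging.

f = 53.7 cm (converging)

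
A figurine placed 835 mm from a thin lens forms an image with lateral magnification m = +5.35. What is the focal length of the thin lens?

f = 1030 mm (converging)

m = −d_i/d_o ⇒ d_i = −m·d_o = −(+5.35)·(835) = -4467 mm.
1/f = 1/d_o + 1/d_i = 1/(835) + 1/(-4467) = 0.0009737, so f = 1030 mm.
Since f is positive, the thin lens is converging.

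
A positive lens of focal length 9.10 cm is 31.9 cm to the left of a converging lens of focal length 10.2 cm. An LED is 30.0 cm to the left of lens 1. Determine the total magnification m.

Lens 1: 1/d_i1 = 1/(9.10) − 1/(30.0) = 0.07656, so d_i1 = 13.06 cm; m₁ = −d_i1/d_o1 = -0.4353.
d_o2 = 31.9 − (13.06) = 18.84 cm.
Lens 2: 1/d_i2 = 1/(10.2) − 1/(18.84) = 0.04496, so d_i2 = 22.24 cm; m₂ = −d_i2/d_o2 = -1.181.
m = m₁·m₂ = (-0.4353)(-1.181) = +0.514.

m = +0.514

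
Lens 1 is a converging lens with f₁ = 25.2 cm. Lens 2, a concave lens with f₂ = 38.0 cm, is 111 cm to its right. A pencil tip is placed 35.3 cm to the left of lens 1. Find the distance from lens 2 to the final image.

14.3 cm

Lens 1: 1/d_i1 = 1/f₁ − 1/d_o1 = 1/(25.2) − 1/(35.3) = 0.01135, so d_i1 = 88.08 cm.
The intermediate image is 88.08 cm to the right of lens 1, which is 111 − (88.08) = 22.92 cm to the left of lens 2, so d_o2 = +22.92 cm.
Lens 2 is diverging, so f₂ = −38.0 cm.
Lens 2: 1/d_i2 = 1/f₂ − 1/d_o2 = 1/(-38.0) − 1/(22.92) = -0.06995, so d_i2 = -14.3 cm.
The final image is virtual, 14.3 cm to the left of lens 2 (overall magnification ≈ -1.6).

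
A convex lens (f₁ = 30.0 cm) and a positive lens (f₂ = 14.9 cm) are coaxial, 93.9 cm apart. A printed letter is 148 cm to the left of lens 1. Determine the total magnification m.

m = +0.0916

Lens 1: 1/d_i1 = 1/(30.0) − 1/(148) = 0.02658, so d_i1 = 37.63 cm; m₁ = −d_i1/d_o1 = -0.2543.
d_o2 = 93.9 − (37.63) = 56.27 cm.
Lens 2: 1/d_i2 = 1/(14.9) − 1/(56.27) = 0.04934, so d_i2 = 20.27 cm; m₂ = −d_i2/d_o2 = -0.3602.
m = m₁·m₂ = (-0.2543)(-0.3602) = +0.0916.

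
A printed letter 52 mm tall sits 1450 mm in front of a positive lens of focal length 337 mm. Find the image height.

1/d_i = 1/f − 1/d_o = 1/(337.0) − 1/(1450) = 0.002278, so d_i = 439.0 mm.
m = −d_i/d_o = -0.3028.
|h_i| = |m|·h_o = 0.3028 × 52 = 15.7 mm. The image is real, inverted and reduced, on the far side of the lens.

15.7 mm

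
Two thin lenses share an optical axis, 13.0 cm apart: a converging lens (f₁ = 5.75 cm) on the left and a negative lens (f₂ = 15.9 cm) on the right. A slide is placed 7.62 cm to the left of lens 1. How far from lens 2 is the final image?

Lens 1: 1/d_i1 = 1/f₁ − 1/d_o1 = 1/(5.75) − 1/(7.62) = 0.04268, so d_i1 = 23.43 cm.
The intermediate image is 23.43 cm to the right of lens 1, which lies 10.43 cm to the right of lens 2 — a virtual object — so d_o2 = −10.43 cm.
Lens 2 is diverging, so f₂ = −15.9 cm.
Lens 2: 1/d_i2 = 1/f₂ − 1/d_o2 = 1/(-15.9) − 1/(-10.43) = 0.03298, so d_i2 = 30.3 cm.
The final image is real, 30.3 cm to the right of lens 2 (overall magnification ≈ -8.9).

30.3 cm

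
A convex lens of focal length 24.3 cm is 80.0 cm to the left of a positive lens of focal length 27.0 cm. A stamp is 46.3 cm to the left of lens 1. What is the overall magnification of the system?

m = +16.0

Lens 1: 1/d_i1 = 1/(24.3) − 1/(46.3) = 0.01955, so d_i1 = 51.14 cm; m₁ = −d_i1/d_o1 = -1.105.
d_o2 = 80.0 − (51.14) = 28.86 cm.
Lens 2: 1/d_i2 = 1/(27.0) − 1/(28.86) = 0.002387, so d_i2 = 418.9 cm; m₂ = −d_i2/d_o2 = -14.52.
m = m₁·m₂ = (-1.105)(-14.52) = +16.0.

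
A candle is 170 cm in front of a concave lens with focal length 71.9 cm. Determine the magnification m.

m = +0.297

For a concave lens, f = -71.9 cm.
1/d_i = 1/f − 1/d_o = 1/(-71.90) − 1/(170) = -0.01979, so d_i = -50.53 cm.
m = −d_i/d_o = −(-50.53)/(170) = +0.297.
The image is virtual, upright and reduced, on the same side as the object.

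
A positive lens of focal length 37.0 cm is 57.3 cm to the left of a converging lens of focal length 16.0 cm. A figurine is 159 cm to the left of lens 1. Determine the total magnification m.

Lens 1: 1/d_i1 = 1/(37.0) − 1/(159) = 0.02074, so d_i1 = 48.22 cm; m₁ = −d_i1/d_o1 = -0.3033.
d_o2 = 57.3 − (48.22) = 9.080 cm.
Lens 2: 1/d_i2 = 1/(16.0) − 1/(9.080) = -0.04763, so d_i2 = -20.99 cm; m₂ = −d_i2/d_o2 = +2.312.
m = m₁·m₂ = (-0.3033)(+2.312) = -0.701.

m = -0.701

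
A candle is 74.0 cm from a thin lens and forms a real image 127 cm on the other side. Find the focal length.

f = 46.8 cm (converging)

Real image ⇒ d_i = +127 cm.
1/f = 1/d_o + 1/d_i = 1/(74.0) + 1/(127) = 0.02139, so f = 46.8 cm.
Since f is positive, the thin lens is converging.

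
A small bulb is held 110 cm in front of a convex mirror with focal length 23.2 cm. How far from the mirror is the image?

19.2 cm

For a convex mirror, f = -23.2 cm.
Mirror equation: 1/d_i = 1/f − 1/d_o = 1/(-23.20) − 1/(110) = -0.04310 − 0.009091 = -0.05219, so d_i = -19.2 cm.
The image is virtual, upright and reduced, behind the mirror.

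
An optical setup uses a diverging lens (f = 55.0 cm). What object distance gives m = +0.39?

86.0 cm

For a diverging lens, f = -55.0 cm.
m = −d_i/d_o ⇒ d_i = −m·d_o.
1/f = 1/d_o + 1/d_i = 1/d_o − 1/(m·d_o) = (1 − 1/m)/d_o, so d_o = f(1 − 1/m) = (-55.00)(1 − 1/(+0.39)) = 86.0 cm.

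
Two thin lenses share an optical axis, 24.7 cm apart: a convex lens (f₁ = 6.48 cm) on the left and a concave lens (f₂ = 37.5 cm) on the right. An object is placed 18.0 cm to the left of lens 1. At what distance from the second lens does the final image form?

Lens 1: 1/d_i1 = 1/f₁ − 1/d_o1 = 1/(6.48) − 1/(18.0) = 0.09877, so d_i1 = 10.13 cm.
The intermediate image is 10.13 cm to the right of lens 1, which is 24.7 − (10.13) = 14.57 cm to the left of lens 2, so d_o2 = +14.57 cm.
Lens 2 is diverging, so f₂ = −37.5 cm.
Lens 2: 1/d_i2 = 1/f₂ − 1/d_o2 = 1/(-37.5) − 1/(14.57) = -0.09530, so d_i2 = -10.5 cm.
The final image is virtual, 10.5 cm to the left of lens 2 (overall magnification ≈ -0.41).

10.5 cm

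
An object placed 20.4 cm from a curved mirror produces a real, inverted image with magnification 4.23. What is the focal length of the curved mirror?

f = 16.5 cm (concave)

m = −d_i/d_o ⇒ d_i = −m·d_o = −(-4.23)·(20.4) = 86.29 cm.
1/f = 1/d_o + 1/d_i = 1/(20.4) + 1/(86.29) = 0.06061, so f = 16.5 cm.
Since f is positive, the curved mirror is concave.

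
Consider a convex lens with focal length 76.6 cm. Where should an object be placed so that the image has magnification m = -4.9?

m = −d_i/d_o ⇒ d_i = −m·d_o.
1/f = 1/d_o + 1/d_i = 1/d_o − 1/(m·d_o) = (1 − 1/m)/d_o, so d_o = f(1 − 1/m) = (76.60)(1 − 1/(-4.9)) = 92.2 cm.

92.2 cm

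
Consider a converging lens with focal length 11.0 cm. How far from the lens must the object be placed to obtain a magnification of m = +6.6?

m = −d_i/d_o ⇒ d_i = −m·d_o.
1/f = 1/d_o + 1/d_i = 1/d_o − 1/(m·d_o) = (1 − 1/m)/d_o, so d_o = f(1 − 1/m) = (11.00)(1 − 1/(+6.6)) = 9.33 cm.

9.33 cm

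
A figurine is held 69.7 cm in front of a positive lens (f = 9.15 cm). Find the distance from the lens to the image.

10.5 cm

Thin-lens equation: 1/d_i = 1/f − 1/d_o = 1/(9.150) − 1/(69.7) = 0.1093 − 0.01435 = 0.09494, so d_i = 10.5 cm.
The image is real, inverted and reduced, on the far side of the lens.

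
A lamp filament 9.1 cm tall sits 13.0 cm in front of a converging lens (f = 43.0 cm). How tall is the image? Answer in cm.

1/d_i = 1/f − 1/d_o = 1/(43.00) − 1/(13.0) = -0.05367, so d_i = -18.63 cm.
m = −d_i/d_o = +1.433.
|h_i| = |m|·h_o = 1.433 × 9.1 = 13.0 cm. The image is virtual, upright and enlarged, on the same side as the object.

13.0 cm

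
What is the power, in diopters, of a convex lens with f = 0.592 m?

P = 1/f = 1/(0.592 m) = +1.69 D.

P = +1.69 D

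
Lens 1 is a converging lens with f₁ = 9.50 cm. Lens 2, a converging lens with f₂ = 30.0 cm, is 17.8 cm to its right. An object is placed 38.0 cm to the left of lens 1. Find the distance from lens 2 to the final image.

Lens 1: 1/d_i1 = 1/f₁ − 1/d_o1 = 1/(9.50) − 1/(38.0) = 0.07895, so d_i1 = 12.67 cm.
The intermediate image is 12.67 cm to the right of lens 1, which is 17.8 − (12.67) = 5.130 cm to the left of lens 2, so d_o2 = +5.130 cm.
Lens 2: 1/d_i2 = 1/f₂ − 1/d_o2 = 1/(30.0) − 1/(5.130) = -0.1616, so d_i2 = -6.19 cm.
The final image is virtual, 6.19 cm to the left of lens 2 (overall magnification ≈ -0.40).

6.19 cm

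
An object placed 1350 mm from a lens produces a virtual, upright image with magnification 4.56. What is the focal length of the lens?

m = −d_i/d_o ⇒ d_i = −m·d_o = −(+4.56)·(1350) = -6156 mm.
1/f = 1/d_o + 1/d_i = 1/(1350) + 1/(-6156) = 0.0005783, so f = 1730 mm.
Since f is positive, the lens is converging.

f = 1730 mm (converging)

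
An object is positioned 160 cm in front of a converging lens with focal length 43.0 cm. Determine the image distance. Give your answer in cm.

58.8 cm

Thin-lens equation: 1/d_i = 1/f − 1/d_o = 1/(43.00) − 1/(160) = 0.02326 − 0.006250 = 0.01701, so d_i = 58.8 cm.
The image is real, inverted and reduced, on the far side of the lens.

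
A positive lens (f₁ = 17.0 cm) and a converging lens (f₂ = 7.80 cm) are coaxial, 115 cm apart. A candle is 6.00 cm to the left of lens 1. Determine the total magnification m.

Lens 1: 1/d_i1 = 1/(17.0) − 1/(6.00) = -0.1078, so d_i1 = -9.273 cm; m₁ = −d_i1/d_o1 = +1.545.
d_o2 = 115 − (-9.273) = 124.3 cm.
Lens 2: 1/d_i2 = 1/(7.80) − 1/(124.3) = 0.1202, so d_i2 = 8.322 cm; m₂ = −d_i2/d_o2 = -0.06695.
m = m₁·m₂ = (+1.545)(-0.06695) = -0.103.

m = -0.103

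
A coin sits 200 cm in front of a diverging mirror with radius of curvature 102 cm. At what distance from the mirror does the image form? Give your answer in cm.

40.6 cm

f = R/2 = 102/2 = 51.00 cm; for a diverging mirror, f = -51.00 cm.
Mirror equation: 1/s_i = 1/f − 1/s_o = 1/(-51.00) − 1/(200) = -0.01961 − 0.005000 = -0.02461, so s_i = -40.6 cm.
The image is virtual, upright and reduced, behind the mirror.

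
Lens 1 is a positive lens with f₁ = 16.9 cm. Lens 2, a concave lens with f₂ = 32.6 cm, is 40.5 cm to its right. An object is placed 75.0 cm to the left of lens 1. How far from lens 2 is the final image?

Lens 1: 1/d_i1 = 1/f₁ − 1/d_o1 = 1/(16.9) − 1/(75.0) = 0.04584, so d_i1 = 21.82 cm.
The intermediate image is 21.82 cm to the right of lens 1, which is 40.5 − (21.82) = 18.68 cm to the left of lens 2, so d_o2 = +18.68 cm.
Lens 2 is diverging, so f₂ = −32.6 cm.
Lens 2: 1/d_i2 = 1/f₂ − 1/d_o2 = 1/(-32.6) − 1/(18.68) = -0.08421, so d_i2 = -11.9 cm.
The final image is virtual, 11.9 cm to the left of lens 2 (overall magnification ≈ -0.18).

11.9 cm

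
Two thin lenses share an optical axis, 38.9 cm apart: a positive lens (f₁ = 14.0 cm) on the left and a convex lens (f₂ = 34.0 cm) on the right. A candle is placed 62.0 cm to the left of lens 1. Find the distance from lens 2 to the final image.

Lens 1: 1/d_i1 = 1/f₁ − 1/d_o1 = 1/(14.0) − 1/(62.0) = 0.05530, so d_i1 = 18.08 cm.
The intermediate image is 18.08 cm to the right of lens 1, which is 38.9 − (18.08) = 20.82 cm to the left of lens 2, so d_o2 = +20.82 cm.
Lens 2: 1/d_i2 = 1/f₂ − 1/d_o2 = 1/(34.0) − 1/(20.82) = -0.01862, so d_i2 = -53.7 cm.
The final image is virtual, 53.7 cm to the left of lens 2 (overall magnification ≈ -0.75).

53.7 cm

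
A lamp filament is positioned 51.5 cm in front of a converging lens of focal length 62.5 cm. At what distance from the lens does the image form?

293 cm

Lens equation: 1/d_i = 1/f − 1/d_o = 1/(62.50) − 1/(51.5) = 0.01600 − 0.01942 = -0.003417, so d_i = -293 cm.
The image is virtual, upright and enlarged, on the same side as the object.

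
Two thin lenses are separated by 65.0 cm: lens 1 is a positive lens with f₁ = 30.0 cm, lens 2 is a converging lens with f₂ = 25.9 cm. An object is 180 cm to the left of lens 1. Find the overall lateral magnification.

Lens 1: 1/d_i1 = 1/(30.0) − 1/(180) = 0.02778, so d_i1 = 36.00 cm; m₁ = −d_i1/d_o1 = -0.2000.
d_o2 = 65.0 − (36.00) = 29.00 cm.
Lens 2: 1/d_i2 = 1/(25.9) − 1/(29.00) = 0.004127, so d_i2 = 242.3 cm; m₂ = −d_i2/d_o2 = -8.355.
m = m₁·m₂ = (-0.2000)(-8.355) = +1.67.

m = +1.67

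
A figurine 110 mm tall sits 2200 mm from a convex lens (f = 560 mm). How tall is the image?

37.6 mm

1/d_i = 1/f − 1/d_o = 1/(560.0) − 1/(2200) = 0.001331, so d_i = 751.2 mm.
m = −d_i/d_o = -0.3415.
|h_i| = |m|·h_o = 0.3415 × 110 = 37.6 mm. The image is real, inverted and reduced, on the far side of the lens.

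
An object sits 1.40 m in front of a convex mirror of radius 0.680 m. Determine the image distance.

f = R/2 = 0.680/2 = 0.3400 m; for a convex mirror, f = -0.3400 m.
Mirror equation: 1/s_i = 1/f − 1/s_o = 1/(-0.3400) − 1/(1.40) = -2.941 − 0.7143 = -3.655, so s_i = -0.274 m.
The image is virtual, upright and reduced, behind the mirror.

0.274 m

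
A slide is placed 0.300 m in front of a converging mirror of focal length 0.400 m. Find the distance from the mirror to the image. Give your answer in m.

Mirror equation: 1/q = 1/f − 1/p = 1/(0.4000) − 1/(0.300) = 2.500 − 3.333 = -0.8333, so q = -1.20 m.
The image is virtual, upright and enlarged, behind the mirror.

1.20 m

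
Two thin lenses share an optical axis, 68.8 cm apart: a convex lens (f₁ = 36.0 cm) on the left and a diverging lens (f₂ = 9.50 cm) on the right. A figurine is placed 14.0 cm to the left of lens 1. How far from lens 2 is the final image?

8.61 cm

Lens 1: 1/d_i1 = 1/f₁ − 1/d_o1 = 1/(36.0) − 1/(14.0) = -0.04365, so d_i1 = -22.91 cm.
The intermediate image is 22.91 cm to the left of lens 1 (virtual), which is 68.8 − (-22.91) = 91.71 cm to the left of lens 2, so d_o2 = +91.71 cm.
Lens 2 is diverging, so f₂ = −9.50 cm.
Lens 2: 1/d_i2 = 1/f₂ − 1/d_o2 = 1/(-9.50) − 1/(91.71) = -0.1162, so d_i2 = -8.61 cm.
The final image is virtual, 8.61 cm to the left of lens 2 (overall magnification ≈ 0.15).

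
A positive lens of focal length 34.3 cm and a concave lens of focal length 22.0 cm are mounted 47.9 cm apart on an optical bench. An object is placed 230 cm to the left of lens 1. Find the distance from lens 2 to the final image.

Lens 1: 1/d_i1 = 1/f₁ − 1/d_o1 = 1/(34.3) − 1/(230) = 0.02481, so d_i1 = 40.31 cm.
The intermediate image is 40.31 cm to the right of lens 1, which is 47.9 − (40.31) = 7.590 cm to the left of lens 2, so d_o2 = +7.590 cm.
Lens 2 is diverging, so f₂ = −22.0 cm.
Lens 2: 1/d_i2 = 1/f₂ − 1/d_o2 = 1/(-22.0) − 1/(7.590) = -0.1772, so d_i2 = -5.64 cm.
The final image is virtual, 5.64 cm to the left of lens 2 (overall magnification ≈ -0.13).

5.64 cm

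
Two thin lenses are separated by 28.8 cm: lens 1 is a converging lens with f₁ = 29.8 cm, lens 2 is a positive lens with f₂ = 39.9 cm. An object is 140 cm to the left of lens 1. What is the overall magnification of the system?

Lens 1: 1/d_i1 = 1/(29.8) − 1/(140) = 0.02641, so d_i1 = 37.86 cm; m₁ = −d_i1/d_o1 = -0.2704.
d_o2 = 28.8 − (37.86) = -9.060 cm (virtual object).
Lens 2: 1/d_i2 = 1/(39.9) − 1/(-9.060) = 0.1354, so d_i2 = 7.383 cm; m₂ = −d_i2/d_o2 = +0.8150.
m = m₁·m₂ = (-0.2704)(+0.8150) = -0.220.

m = -0.220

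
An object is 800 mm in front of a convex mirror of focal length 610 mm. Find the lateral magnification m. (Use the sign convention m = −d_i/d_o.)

For a convex mirror, f = -610 mm.
1/d_i = 1/f − 1/d_o = 1/(-610.0) − 1/(800) = -0.002889, so d_i = -346.1 mm.
m = −d_i/d_o = −(-346.1)/(800) = +0.433.
The image is virtual, upright and reduced, behind the mirror.

m = +0.433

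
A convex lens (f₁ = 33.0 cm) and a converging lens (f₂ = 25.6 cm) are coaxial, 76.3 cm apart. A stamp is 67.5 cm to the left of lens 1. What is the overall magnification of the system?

m = -1.77

Lens 1: 1/d_i1 = 1/(33.0) − 1/(67.5) = 0.01549, so d_i1 = 64.57 cm; m₁ = −d_i1/d_o1 = -0.9566.
d_o2 = 76.3 − (64.57) = 11.73 cm.
Lens 2: 1/d_i2 = 1/(25.6) − 1/(11.73) = -0.04619, so d_i2 = -21.65 cm; m₂ = −d_i2/d_o2 = +1.846.
m = m₁·m₂ = (-0.9566)(+1.846) = -1.77.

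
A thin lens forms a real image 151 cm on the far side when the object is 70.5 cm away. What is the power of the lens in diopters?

d_i = +151 cm.
1/f = 1/d_o + 1/d_i = 1/(70.5) + 1/(151) = 0.02081 cm⁻¹.
f = 48.06 cm = 0.4806 m, so P = 1/f = +2.08 D.

P = +2.08 D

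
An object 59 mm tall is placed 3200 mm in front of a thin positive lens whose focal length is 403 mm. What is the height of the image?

1/d_i = 1/f − 1/d_o = 1/(403.0) − 1/(3200) = 0.002169, so d_i = 461.1 mm.
m = −d_i/d_o = -0.1441.
|h_i| = |m|·h_o = 0.1441 × 59 = 8.50 mm. The image is real, inverted and reduced, on the far side of the lens.

8.50 mm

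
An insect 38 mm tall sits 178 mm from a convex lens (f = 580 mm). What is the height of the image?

54.8 mm

1/d_i = 1/f − 1/d_o = 1/(580.0) − 1/(178) = -0.003894, so d_i = -256.8 mm.
m = −d_i/d_o = +1.443.
|h_i| = |m|·h_o = 1.443 × 38 = 54.8 mm. The image is virtual, upright and enlarged, on the same side as the object.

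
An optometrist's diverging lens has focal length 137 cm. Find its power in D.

For a diverging lens, f = −137 cm.
f = -137 cm = -1.37 m.
P = 1/f = 1/(-1.37 m) = -0.730 D.

P = -0.730 D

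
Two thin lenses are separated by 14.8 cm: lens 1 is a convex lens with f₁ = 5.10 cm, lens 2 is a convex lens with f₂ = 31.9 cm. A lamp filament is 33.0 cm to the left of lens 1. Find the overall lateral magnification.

m = -0.252

Lens 1: 1/d_i1 = 1/(5.10) − 1/(33.0) = 0.1658, so d_i1 = 6.032 cm; m₁ = −d_i1/d_o1 = -0.1828.
d_o2 = 14.8 − (6.032) = 8.768 cm.
Lens 2: 1/d_i2 = 1/(31.9) − 1/(8.768) = -0.08270, so d_i2 = -12.09 cm; m₂ = −d_i2/d_o2 = +1.379.
m = m₁·m₂ = (-0.1828)(+1.379) = -0.252.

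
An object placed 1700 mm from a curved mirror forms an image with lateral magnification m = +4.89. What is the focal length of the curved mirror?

f = 2140 mm (concave)

m = −d_i/d_o ⇒ d_i = −m·d_o = −(+4.89)·(1700) = -8313 mm.
1/f = 1/d_o + 1/d_i = 1/(1700) + 1/(-8313) = 0.0004679, so f = 2140 mm.
Since f is positive, the curved mirror is concave.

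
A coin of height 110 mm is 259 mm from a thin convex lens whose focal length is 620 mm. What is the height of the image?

1/d_i = 1/f − 1/d_o = 1/(620.0) − 1/(259) = -0.002248, so d_i = -444.8 mm.
m = −d_i/d_o = +1.717.
|h_i| = |m|·h_o = 1.717 × 110 = 189 mm. The image is virtual, upright and enlarged, on the same side as the object.

189 mm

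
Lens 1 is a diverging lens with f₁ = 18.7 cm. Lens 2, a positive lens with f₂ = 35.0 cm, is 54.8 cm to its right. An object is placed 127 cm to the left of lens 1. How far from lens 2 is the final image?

68.9 cm

Lens 1 is diverging, so f₁ = −18.7 cm.
Lens 1: 1/d_i1 = 1/f₁ − 1/d_o1 = 1/(-18.7) − 1/(127) = -0.06135, so d_i1 = -16.30 cm.
The intermediate image is 16.30 cm to the left of lens 1 (virtual), which is 54.8 − (-16.30) = 71.10 cm to the left of lens 2, so d_o2 = +71.10 cm.
Lens 2: 1/d_i2 = 1/f₂ − 1/d_o2 = 1/(35.0) − 1/(71.10) = 0.01451, so d_i2 = 68.9 cm.
The final image is real, 68.9 cm to the right of lens 2 (overall magnification ≈ -0.12).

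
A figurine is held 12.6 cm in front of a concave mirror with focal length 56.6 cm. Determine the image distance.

16.2 cm

Mirror equation: 1/q = 1/f − 1/p = 1/(56.60) − 1/(12.6) = 0.01767 − 0.07937 = -0.06170, so q = -16.2 cm.
The image is virtual, upright and enlarged, behind the mirror.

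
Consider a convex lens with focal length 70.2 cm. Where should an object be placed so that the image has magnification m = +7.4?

m = −d_i/d_o ⇒ d_i = −m·d_o.
1/f = 1/d_o + 1/d_i = 1/d_o − 1/(m·d_o) = (1 − 1/m)/d_o, so d_o = f(1 − 1/m) = (70.20)(1 − 1/(+7.4)) = 60.7 cm.

60.7 cm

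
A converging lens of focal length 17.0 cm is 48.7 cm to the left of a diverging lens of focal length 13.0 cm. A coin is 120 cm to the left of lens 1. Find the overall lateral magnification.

m = -0.0512

Lens 1: 1/d_i1 = 1/(17.0) − 1/(120) = 0.05049, so d_i1 = 19.81 cm; m₁ = −d_i1/d_o1 = -0.1651.
d_o2 = 48.7 − (19.81) = 28.89 cm.
f₂ = −13.0 cm (diverging).
Lens 2: 1/d_i2 = 1/(-13.0) − 1/(28.89) = -0.1115, so d_i2 = -8.966 cm; m₂ = −d_i2/d_o2 = +0.3103.
m = m₁·m₂ = (-0.1651)(+0.3103) = -0.0512.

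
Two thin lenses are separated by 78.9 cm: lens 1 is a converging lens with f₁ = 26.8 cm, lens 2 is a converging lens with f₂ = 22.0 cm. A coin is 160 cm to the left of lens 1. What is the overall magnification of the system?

m = +0.179

Lens 1: 1/d_i1 = 1/(26.8) − 1/(160) = 0.03106, so d_i1 = 32.19 cm; m₁ = −d_i1/d_o1 = -0.2012.
d_o2 = 78.9 − (32.19) = 46.71 cm.
Lens 2: 1/d_i2 = 1/(22.0) − 1/(46.71) = 0.02405, so d_i2 = 41.59 cm; m₂ = −d_i2/d_o2 = -0.8903.
m = m₁·m₂ = (-0.2012)(-0.8903) = +0.179.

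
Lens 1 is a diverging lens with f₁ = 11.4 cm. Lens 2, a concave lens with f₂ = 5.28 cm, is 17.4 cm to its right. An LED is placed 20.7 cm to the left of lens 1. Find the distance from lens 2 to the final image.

Lens 1 is diverging, so f₁ = −11.4 cm.
Lens 1: 1/d_i1 = 1/f₁ − 1/d_o1 = 1/(-11.4) − 1/(20.7) = -0.1360, so d_i1 = -7.351 cm.
The intermediate image is 7.351 cm to the left of lens 1 (virtual), which is 17.4 − (-7.351) = 24.75 cm to the left of lens 2, so d_o2 = +24.75 cm.
Lens 2 is diverging, so f₂ = −5.28 cm.
Lens 2: 1/d_i2 = 1/f₂ − 1/d_o2 = 1/(-5.28) − 1/(24.75) = -0.2298, so d_i2 = -4.35 cm.
The final image is virtual, 4.35 cm to the left of lens 2 (overall magnification ≈ 0.062).

4.35 cm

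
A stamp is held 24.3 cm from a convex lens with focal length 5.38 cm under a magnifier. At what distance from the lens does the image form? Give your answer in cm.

Lens equation: 1/q = 1/f − 1/p = 1/(5.380) − 1/(24.3) = 0.1859 − 0.04115 = 0.1447, so q = 6.91 cm.
The image is real, inverted and reduced, on the far side of the lens.

6.91 cm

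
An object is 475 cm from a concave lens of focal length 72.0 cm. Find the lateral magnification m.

For a concave lens, f = -72.0 cm.
1/d_i = 1/f − 1/d_o = 1/(-72.00) − 1/(475) = -0.01599, so d_i = -62.52 cm.
m = −d_i/d_o = −(-62.52)/(475) = +0.132.
The image is virtual, upright and reduced, on the same side as the object.

m = +0.132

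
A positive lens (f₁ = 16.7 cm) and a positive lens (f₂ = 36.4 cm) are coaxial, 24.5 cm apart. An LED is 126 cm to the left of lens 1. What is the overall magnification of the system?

m = -0.179

Lens 1: 1/d_i1 = 1/(16.7) − 1/(126) = 0.05194, so d_i1 = 19.25 cm; m₁ = −d_i1/d_o1 = -0.1528.
d_o2 = 24.5 − (19.25) = 5.250 cm.
Lens 2: 1/d_i2 = 1/(36.4) − 1/(5.250) = -0.1630, so d_i2 = -6.135 cm; m₂ = −d_i2/d_o2 = +1.169.
m = m₁·m₂ = (-0.1528)(+1.169) = -0.179.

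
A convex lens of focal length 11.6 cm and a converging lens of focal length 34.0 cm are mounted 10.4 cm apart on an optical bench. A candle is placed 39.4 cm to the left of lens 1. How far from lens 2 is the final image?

Lens 1: 1/d_i1 = 1/f₁ − 1/d_o1 = 1/(11.6) − 1/(39.4) = 0.06083, so d_i1 = 16.44 cm.
The intermediate image is 16.44 cm to the right of lens 1, which lies 6.040 cm to the right of lens 2 — a virtual object — so d_o2 = −6.040 cm.
Lens 2: 1/d_i2 = 1/f₂ − 1/d_o2 = 1/(34.0) − 1/(-6.040) = 0.1950, so d_i2 = 5.13 cm.
The final image is real, 5.13 cm to the right of lens 2 (overall magnification ≈ -0.35).

5.13 cm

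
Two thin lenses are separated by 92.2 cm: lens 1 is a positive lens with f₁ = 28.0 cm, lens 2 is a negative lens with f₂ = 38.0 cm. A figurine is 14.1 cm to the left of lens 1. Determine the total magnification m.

Lens 1: 1/d_i1 = 1/(28.0) − 1/(14.1) = -0.03521, so d_i1 = -28.40 cm; m₁ = −d_i1/d_o1 = +2.014.
d_o2 = 92.2 − (-28.40) = 120.6 cm.
f₂ = −38.0 cm (diverging).
Lens 2: 1/d_i2 = 1/(-38.0) − 1/(120.6) = -0.03461, so d_i2 = -28.90 cm; m₂ = −d_i2/d_o2 = +0.2396.
m = m₁·m₂ = (+2.014)(+0.2396) = +0.483.

m = +0.483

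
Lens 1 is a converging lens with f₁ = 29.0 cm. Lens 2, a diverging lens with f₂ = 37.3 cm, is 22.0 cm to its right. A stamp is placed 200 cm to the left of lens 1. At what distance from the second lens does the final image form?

17.5 cm

Lens 1: 1/d_i1 = 1/f₁ − 1/d_o1 = 1/(29.0) − 1/(200) = 0.02948, so d_i1 = 33.92 cm.
The intermediate image is 33.92 cm to the right of lens 1, which lies 11.92 cm to the right of lens 2 — a virtual object — so d_o2 = −11.92 cm.
Lens 2 is diverging, so f₂ = −37.3 cm.
Lens 2: 1/d_i2 = 1/f₂ − 1/d_o2 = 1/(-37.3) − 1/(-11.92) = 0.05708, so d_i2 = 17.5 cm.
The final image is real, 17.5 cm to the right of lens 2 (overall magnification ≈ -0.25).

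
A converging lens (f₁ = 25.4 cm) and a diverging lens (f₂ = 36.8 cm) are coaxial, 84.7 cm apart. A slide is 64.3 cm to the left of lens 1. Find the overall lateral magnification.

m = -0.302

Lens 1: 1/d_i1 = 1/(25.4) − 1/(64.3) = 0.02382, so d_i1 = 41.99 cm; m₁ = −d_i1/d_o1 = -0.6530.
d_o2 = 84.7 − (41.99) = 42.71 cm.
f₂ = −36.8 cm (diverging).
Lens 2: 1/d_i2 = 1/(-36.8) − 1/(42.71) = -0.05059, so d_i2 = -19.77 cm; m₂ = −d_i2/d_o2 = +0.4628.
m = m₁·m₂ = (-0.6530)(+0.4628) = -0.302.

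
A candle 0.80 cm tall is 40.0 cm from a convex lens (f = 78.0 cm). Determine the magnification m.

1/d_i = 1/f − 1/d_o = 1/(78.00) − 1/(40.0) = -0.01218, so d_i = -82.11 cm.
m = −d_i/d_o = −(-82.11)/(40.0) = +2.05.
The image is virtual, upright and enlarged, on the same side as the object.

m = +2.05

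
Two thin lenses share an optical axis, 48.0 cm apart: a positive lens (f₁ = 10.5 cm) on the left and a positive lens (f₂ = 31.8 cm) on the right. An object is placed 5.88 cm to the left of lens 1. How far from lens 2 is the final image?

66.0 cm

Lens 1: 1/d_i1 = 1/f₁ − 1/d_o1 = 1/(10.5) − 1/(5.88) = -0.07483, so d_i1 = -13.36 cm.
The intermediate image is 13.36 cm to the left of lens 1 (virtual), which is 48.0 − (-13.36) = 61.36 cm to the left of lens 2, so d_o2 = +61.36 cm.
Lens 2: 1/d_i2 = 1/f₂ − 1/d_o2 = 1/(31.8) − 1/(61.36) = 0.01515, so d_i2 = 66.0 cm.
The final image is real, 66.0 cm to the right of lens 2 (overall magnification ≈ -2.4).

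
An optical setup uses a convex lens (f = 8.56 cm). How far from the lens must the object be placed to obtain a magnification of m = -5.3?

m = −d_i/d_o ⇒ d_i = −m·d_o.
1/f = 1/d_o + 1/d_i = 1/d_o − 1/(m·d_o) = (1 − 1/m)/d_o, so d_o = f(1 − 1/m) = (8.560)(1 − 1/(-5.3)) = 10.2 cm.

10.2 cm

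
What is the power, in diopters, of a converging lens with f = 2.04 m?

P = 1/f = 1/(2.04 m) = +0.490 D.

P = +0.490 D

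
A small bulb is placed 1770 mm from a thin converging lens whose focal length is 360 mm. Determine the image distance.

Lens equation: 1/v = 1/f − 1/u = 1/(360.0) − 1/(1770) = 0.002778 − 0.0005650 = 0.002213, so v = 452 mm.
The image is real, inverted and reduced, on the far side of the lens.

452 mm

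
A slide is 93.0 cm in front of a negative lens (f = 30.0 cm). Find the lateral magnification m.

m = +0.244

For a negative lens, f = -30.0 cm.
1/d_i = 1/f − 1/d_o = 1/(-30.00) − 1/(93.0) = -0.04409, so d_i = -22.68 cm.
m = −d_i/d_o = −(-22.68)/(93.0) = +0.244.
The image is virtual, upright and reduced, on the same side as the object.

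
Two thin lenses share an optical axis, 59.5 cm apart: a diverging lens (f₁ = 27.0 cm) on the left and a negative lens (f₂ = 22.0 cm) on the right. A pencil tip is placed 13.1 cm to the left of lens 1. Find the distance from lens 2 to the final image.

Lens 1 is diverging, so f₁ = −27.0 cm.
Lens 1: 1/d_i1 = 1/f₁ − 1/d_o1 = 1/(-27.0) − 1/(13.1) = -0.1134, so d_i1 = -8.820 cm.
The intermediate image is 8.820 cm to the left of lens 1 (virtual), which is 59.5 − (-8.820) = 68.32 cm to the left of lens 2, so d_o2 = +68.32 cm.
Lens 2 is diverging, so f₂ = −22.0 cm.
Lens 2: 1/d_i2 = 1/f₂ − 1/d_o2 = 1/(-22.0) − 1/(68.32) = -0.06009, so d_i2 = -16.6 cm.
The final image is virtual, 16.6 cm to the left of lens 2 (overall magnification ≈ 0.16).

16.6 cm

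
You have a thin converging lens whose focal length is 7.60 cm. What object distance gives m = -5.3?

9.03 cm

m = −d_i/d_o ⇒ d_i = −m·d_o.
1/f = 1/d_o + 1/d_i = 1/d_o − 1/(m·d_o) = (1 − 1/m)/d_o, so d_o = f(1 − 1/m) = (7.600)(1 − 1/(-5.3)) = 9.03 cm.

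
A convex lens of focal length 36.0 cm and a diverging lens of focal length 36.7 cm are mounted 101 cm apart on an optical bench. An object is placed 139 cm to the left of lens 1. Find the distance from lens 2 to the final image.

Lens 1: 1/d_i1 = 1/f₁ − 1/d_o1 = 1/(36.0) − 1/(139) = 0.02058, so d_i1 = 48.58 cm.
The intermediate image is 48.58 cm to the right of lens 1, which is 101 − (48.58) = 52.42 cm to the left of lens 2, so d_o2 = +52.42 cm.
Lens 2 is diverging, so f₂ = −36.7 cm.
Lens 2: 1/d_i2 = 1/f₂ − 1/d_o2 = 1/(-36.7) − 1/(52.42) = -0.04632, so d_i2 = -21.6 cm.
The final image is virtual, 21.6 cm to the left of lens 2 (overall magnification ≈ -0.14).

21.6 cm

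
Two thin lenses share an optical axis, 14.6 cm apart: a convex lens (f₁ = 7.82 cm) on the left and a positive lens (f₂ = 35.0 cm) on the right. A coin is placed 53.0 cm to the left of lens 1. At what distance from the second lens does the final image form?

6.42 cm

Lens 1: 1/d_i1 = 1/f₁ − 1/d_o1 = 1/(7.82) − 1/(53.0) = 0.1090, so d_i1 = 9.174 cm.
The intermediate image is 9.174 cm to the right of lens 1, which is 14.6 − (9.174) = 5.426 cm to the left of lens 2, so d_o2 = +5.426 cm.
Lens 2: 1/d_i2 = 1/f₂ − 1/d_o2 = 1/(35.0) − 1/(5.426) = -0.1557, so d_i2 = -6.42 cm.
The final image is virtual, 6.42 cm to the left of lens 2 (overall magnification ≈ -0.20).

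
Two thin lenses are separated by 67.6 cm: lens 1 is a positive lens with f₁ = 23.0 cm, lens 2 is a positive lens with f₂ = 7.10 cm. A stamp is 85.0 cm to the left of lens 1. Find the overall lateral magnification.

Lens 1: 1/d_i1 = 1/(23.0) − 1/(85.0) = 0.03171, so d_i1 = 31.53 cm; m₁ = −d_i1/d_o1 = -0.3709.
d_o2 = 67.6 − (31.53) = 36.07 cm.
Lens 2: 1/d_i2 = 1/(7.10) − 1/(36.07) = 0.1131, so d_i2 = 8.840 cm; m₂ = −d_i2/d_o2 = -0.2451.
m = m₁·m₂ = (-0.3709)(-0.2451) = +0.0909.

m = +0.0909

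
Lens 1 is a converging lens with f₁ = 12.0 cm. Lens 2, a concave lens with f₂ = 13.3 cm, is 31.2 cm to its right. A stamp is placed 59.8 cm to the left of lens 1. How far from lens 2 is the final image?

7.30 cm

Lens 1: 1/d_i1 = 1/f₁ − 1/d_o1 = 1/(12.0) − 1/(59.8) = 0.06661, so d_i1 = 15.01 cm.
The intermediate image is 15.01 cm to the right of lens 1, which is 31.2 − (15.01) = 16.19 cm to the left of lens 2, so d_o2 = +16.19 cm.
Lens 2 is diverging, so f₂ = −13.3 cm.
Lens 2: 1/d_i2 = 1/f₂ − 1/d_o2 = 1/(-13.3) − 1/(16.19) = -0.1370, so d_i2 = -7.30 cm.
The final image is virtual, 7.30 cm to the left of lens 2 (overall magnification ≈ -0.11).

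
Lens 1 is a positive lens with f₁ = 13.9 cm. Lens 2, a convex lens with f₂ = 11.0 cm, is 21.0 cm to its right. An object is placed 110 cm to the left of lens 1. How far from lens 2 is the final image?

Lens 1: 1/d_i1 = 1/f₁ − 1/d_o1 = 1/(13.9) − 1/(110) = 0.06285, so d_i1 = 15.91 cm.
The intermediate image is 15.91 cm to the right of lens 1, which is 21.0 − (15.91) = 5.090 cm to the left of lens 2, so d_o2 = +5.090 cm.
Lens 2: 1/d_i2 = 1/f₂ − 1/d_o2 = 1/(11.0) − 1/(5.090) = -0.1056, so d_i2 = -9.47 cm.
The final image is virtual, 9.47 cm to the left of lens 2 (overall magnification ≈ -0.27).

9.47 cm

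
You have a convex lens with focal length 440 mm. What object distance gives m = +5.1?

m = −d_i/d_o ⇒ d_i = −m·d_o.
1/f = 1/d_o + 1/d_i = 1/d_o − 1/(m·d_o) = (1 − 1/m)/d_o, so d_o = f(1 − 1/m) = (440.0)(1 − 1/(+5.1)) = 354 mm.

354 mm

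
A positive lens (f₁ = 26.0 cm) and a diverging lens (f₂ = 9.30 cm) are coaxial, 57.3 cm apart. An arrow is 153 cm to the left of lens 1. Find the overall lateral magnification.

Lens 1: 1/d_i1 = 1/(26.0) − 1/(153) = 0.03193, so d_i1 = 31.32 cm; m₁ = −d_i1/d_o1 = -0.2047.
d_o2 = 57.3 − (31.32) = 25.98 cm.
f₂ = −9.30 cm (diverging).
Lens 2: 1/d_i2 = 1/(-9.30) − 1/(25.98) = -0.1460, so d_i2 = -6.848 cm; m₂ = −d_i2/d_o2 = +0.2636.
m = m₁·m₂ = (-0.2047)(+0.2636) = -0.0540.

m = -0.0540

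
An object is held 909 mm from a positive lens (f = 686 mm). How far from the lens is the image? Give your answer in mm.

Lens equation: 1/s_i = 1/f − 1/s_o = 1/(686.0) − 1/(909) = 0.001458 − 0.001100 = 0.0003576, so s_i = 2800 mm.
The image is real, inverted and enlarged, on the far side of the lens.

2800 mm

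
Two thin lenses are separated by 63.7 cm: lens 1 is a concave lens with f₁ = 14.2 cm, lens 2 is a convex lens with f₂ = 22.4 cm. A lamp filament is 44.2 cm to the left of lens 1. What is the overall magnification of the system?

m = -0.105

f₁ = −14.2 cm (diverging).
Lens 1: 1/d_i1 = 1/(-14.2) − 1/(44.2) = -0.09305, so d_i1 = -10.75 cm; m₁ = −d_i1/d_o1 = +0.2432.
d_o2 = 63.7 − (-10.75) = 74.45 cm.
Lens 2: 1/d_i2 = 1/(22.4) − 1/(74.45) = 0.03121, so d_i2 = 32.04 cm; m₂ = −d_i2/d_o2 = -0.4304.
m = m₁·m₂ = (+0.2432)(-0.4304) = -0.105.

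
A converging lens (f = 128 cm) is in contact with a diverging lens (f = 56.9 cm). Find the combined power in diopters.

P₁ = 1/f₁ = 1/(1.28 m) = +0.7812 D; P₂ = 1/f₂ = 1/(-0.569 m) = -1.757 D.
For thin lenses in contact, P = P₁ + P₂ = (+0.7812) + (-1.757) = -0.976 D.

P = -0.976 D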